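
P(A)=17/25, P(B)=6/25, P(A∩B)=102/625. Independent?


P(A)×P(B) = 102/625
P(A∩B) = 102/625
Equal ✓ → Independent

Yes, independent


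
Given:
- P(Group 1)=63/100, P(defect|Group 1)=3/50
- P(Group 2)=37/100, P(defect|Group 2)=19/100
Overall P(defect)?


P(B) = Σ P(B|Aᵢ)×P(Aᵢ)
  3/50×63/100 = 189/5000
  19/100×37/100 = 703/10000
Sum = 1081/10000

P(defect) = 1081/10000 ≈ 10.81%


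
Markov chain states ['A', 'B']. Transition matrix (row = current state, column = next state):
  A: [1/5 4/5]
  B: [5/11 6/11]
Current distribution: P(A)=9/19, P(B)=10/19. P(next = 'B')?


P(next=B) = Σᵢ P(now=i)×P(i→B)
= 9/19×4/5 + 10/19×6/11
= 36/95 + 60/209 = 696/1045

P = 696/1045 ≈ 0.6660


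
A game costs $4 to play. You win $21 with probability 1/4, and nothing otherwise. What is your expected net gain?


E[gain] = (21-4)×1/4 + (-4)×3/4
= 17/4 - 3 = 5/4

Expected net gain = $5/4 ≈ $1.25


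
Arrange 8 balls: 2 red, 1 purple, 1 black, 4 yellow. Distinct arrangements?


8!/(2!×1!×1!×4!) = 840

840


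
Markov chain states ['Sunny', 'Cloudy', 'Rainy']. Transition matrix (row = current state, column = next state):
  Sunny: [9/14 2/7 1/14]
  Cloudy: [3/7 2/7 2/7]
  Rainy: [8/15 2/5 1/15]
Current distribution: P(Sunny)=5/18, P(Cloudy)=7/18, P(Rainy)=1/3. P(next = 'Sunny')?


P(next=Sunny) = Σᵢ P(now=i)×P(i→Sunny)
= 5/18×9/14 + 7/18×3/7 + 1/3×8/15
= 5/28 + 1/6 + 8/45 = 659/1260

P = 659/1260 ≈ 0.5230


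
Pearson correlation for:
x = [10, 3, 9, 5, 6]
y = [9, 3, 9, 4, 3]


n=5, Σx=33, Σy=28, Σxy=218, Σx²=251, Σy²=196
r = (5×218 - 33×28)/√((5×251 - 33²)(5×196 - 28²))
= 166/√(166×196) = 166/√32536 ≈ 166/180.3774 ≈ 0.9203

r ≈ 0.9203


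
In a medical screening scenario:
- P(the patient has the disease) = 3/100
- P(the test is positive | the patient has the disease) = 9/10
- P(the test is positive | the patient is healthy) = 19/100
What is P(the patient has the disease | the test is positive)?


Using Bayes' theorem:
P(A|B) = P(B|A)·P(A) / P(B)

P(the test is positive) = 9/10 × 3/100 + 19/100 × 97/100
= 27/1000 + 1843/10000 = 2113/10000

P(the patient has the disease|the test is positive) = (27/1000) / (2113/10000) = 270/2113

P(the patient has the disease|the test is positive) = 270/2113 ≈ 12.78%


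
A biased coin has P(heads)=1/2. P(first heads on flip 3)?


Geometric: P(X=3) = (1-p)^(k-1)×p = (1/2)^2×1/2 = 1/8

P(X=3) = 1/8 ≈ 12.50%


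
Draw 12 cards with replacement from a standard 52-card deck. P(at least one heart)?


P(not a heart) = 39/52 = 3/4
P(none in 12 draws) = (3/4)^12 = 531441/16777216
P(≥1 heart) = 1 - 531441/16777216 = 16245775/16777216

P = 16245775/16777216 ≈ 96.83%


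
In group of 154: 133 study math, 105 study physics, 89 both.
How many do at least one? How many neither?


|A∪B| = 133+105-89 = 149
Neither = 154-149 = 5

At least one: 149; Neither: 5


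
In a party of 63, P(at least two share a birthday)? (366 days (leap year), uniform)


P(all different) = Π(366-i)/366 for i=0..62
= 0.003452
P(match) = 1 - 0.003452 = 0.996548

P ≈ 0.9965 ≈ 99.65%


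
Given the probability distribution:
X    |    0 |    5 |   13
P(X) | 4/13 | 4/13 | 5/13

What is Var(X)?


E[X] = 85/13
E[X²] = 945/13
Var(X) = E[X²] - (E[X])² = 945/13 - 7225/169 = 5060/169

Var(X) = 5060/169 ≈ 29.9408


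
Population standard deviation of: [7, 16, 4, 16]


Mean = 43/4
  (7-43/4)²=225/16
  (16-43/4)²=441/16
  (4-43/4)²=729/16
  (16-43/4)²=441/16
Σ(x-μ)² = 459/4
σ² = (459/4)/4 = 459/16

σ = √(459/16) ≈ 5.3561


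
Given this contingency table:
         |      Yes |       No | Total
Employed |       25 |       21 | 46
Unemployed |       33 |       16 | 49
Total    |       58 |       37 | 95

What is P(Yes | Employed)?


P(Yes | Employed) = 25/(25+21) = 25/46

P(Yes|Employed) = 25/46 ≈ 54.35%


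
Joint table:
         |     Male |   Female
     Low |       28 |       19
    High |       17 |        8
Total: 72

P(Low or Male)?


P(Low∨Male) = P(Low) + P(Male) - P(Low∧Male)
= (47 + 45 - 28)/72 = 64/72 = 8/9

P = 8/9 ≈ 88.89%


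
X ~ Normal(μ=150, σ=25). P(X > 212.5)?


z = (212.5-150)/25 = 2.5
P(X > 212.5) = 1 - P(Z ≤ 2.5) = 1 - 0.9938 = 0.0062

P(X > 212.5) ≈ 0.0062


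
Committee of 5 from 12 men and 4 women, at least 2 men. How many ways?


Count by #men:
  2M,3W: C(12,2)×C(4,3)=264
  3M,2W: C(12,3)×C(4,2)=1320
  4M,1W: C(12,4)×C(4,1)=1980
  5M,0W: C(12,5)×C(4,0)=792
Total = 4356

4356


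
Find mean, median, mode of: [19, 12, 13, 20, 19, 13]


Sorted: [12, 13, 13, 19, 19, 20]
Mean = 96/6 = 16
Median = 16
Freq: {19: 2, 12: 1, 13: 2, 20: 1}
Mode: [13, 19]

Mean=16, Median=16, Mode=[13, 19]


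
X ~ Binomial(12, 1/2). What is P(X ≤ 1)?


P(X ≤ 1) = Σ P(X=i) for i=0..1
P(X=0) = 1/4096
P(X=1) = 3/1024
Sum = 13/4096

P(X ≤ 1) = 13/4096 ≈ 0.32%


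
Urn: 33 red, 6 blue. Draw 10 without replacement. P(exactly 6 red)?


Hypergeometric: C(33,6)×C(6,4)/C(39,10)
= 1107568×15/635745396 = 4060/155363

P(X=6) = 4060/155363 ≈ 2.61%


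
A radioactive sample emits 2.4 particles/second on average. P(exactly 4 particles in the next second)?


Poisson(λ=2.4): P(X=4) = e^(-λ)×λ^k/k!
= e^(-2.4) × 2.4^4 / 4!
≈ 0.09071795329 × 33.1776 / 24 ≈ 0.125408

P(X=4) ≈ 0.125408 ≈ 12.54%


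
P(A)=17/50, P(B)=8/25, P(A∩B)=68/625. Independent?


P(A)×P(B) = 68/625
P(A∩B) = 68/625
Equal ✓ → Independent

Yes, independent


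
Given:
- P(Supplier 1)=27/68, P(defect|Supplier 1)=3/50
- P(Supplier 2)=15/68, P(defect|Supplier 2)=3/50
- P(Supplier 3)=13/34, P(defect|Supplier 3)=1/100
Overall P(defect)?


P(B) = Σ P(B|Aᵢ)×P(Aᵢ)
  3/50×27/68 = 81/3400
  3/50×15/68 = 9/680
  1/100×13/34 = 13/3400
Sum = 139/3400

P(defect) = 139/3400 ≈ 4.09%


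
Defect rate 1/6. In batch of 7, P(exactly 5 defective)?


Binomial: P(X=5) = C(7,5)×p^5×(1-p)^2
= 21 × 1/7776 × 25/36 = 175/93312

P(X=5) = 175/93312 ≈ 0.19%


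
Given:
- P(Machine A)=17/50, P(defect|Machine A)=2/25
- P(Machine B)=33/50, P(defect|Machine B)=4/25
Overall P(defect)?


P(B) = Σ P(B|Aᵢ)×P(Aᵢ)
  2/25×17/50 = 17/625
  4/25×33/50 = 66/625
Sum = 83/625

P(defect) = 83/625 ≈ 13.28%


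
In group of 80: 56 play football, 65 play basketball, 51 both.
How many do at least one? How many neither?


|A∪B| = 56+65-51 = 70
Neither = 80-70 = 10

At least one: 70; Neither: 10


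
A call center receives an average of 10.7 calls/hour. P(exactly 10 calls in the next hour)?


Poisson(λ=10.7): P(X=10) = e^(-λ)×λ^k/k!
= e^(-10.7) × 10.7^10 / 10!
≈ 2.254493791e-05 × 19671513572.9 / 3628800 ≈ 0.122215

P(X=10) ≈ 0.122215 ≈ 12.22%


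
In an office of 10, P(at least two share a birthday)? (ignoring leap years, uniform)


P(all different) = Π(365-i)/365 for i=0..9
= 0.883052
P(match) = 1 - 0.883052 = 0.116948

P ≈ 0.1169 ≈ 11.69%


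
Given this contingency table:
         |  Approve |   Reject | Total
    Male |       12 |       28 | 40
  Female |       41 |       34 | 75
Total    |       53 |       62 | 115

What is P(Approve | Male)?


P(Approve | Male) = 12/(12+28) = 12/40 = 3/10

P(Approve|Male) = 3/10 ≈ 30.00%


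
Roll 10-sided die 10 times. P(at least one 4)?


P(no 4)^10 = (9/10)^10 = 3486784401/10000000000
P(≥1) = 1 - 3486784401/10000000000 = 6513215599/10000000000

P = 6513215599/10000000000 ≈ 65.13%


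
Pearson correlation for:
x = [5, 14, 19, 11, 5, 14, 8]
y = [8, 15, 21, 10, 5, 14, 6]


n=7, Σx=76, Σy=79, Σxy=1028, Σx²=988, Σy²=1087
r = (7×1028 - 76×79)/√((7×988 - 76²)(7×1087 - 79²))
= 1192/√(1140×1368) = 1192/√1559520 ≈ 1192/1248.8074 ≈ 0.9545

r ≈ 0.9545


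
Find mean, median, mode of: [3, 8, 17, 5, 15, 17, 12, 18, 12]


Sorted: [3, 5, 8, 12, 12, 15, 17, 17, 18]
Mean = 107/9
Median = 12
Freq: {3: 1, 8: 1, 17: 2, 5: 1, 15: 1, 12: 2, 18: 1}
Mode: [12, 17]

Mean=107/9, Median=12, Mode=[12, 17]


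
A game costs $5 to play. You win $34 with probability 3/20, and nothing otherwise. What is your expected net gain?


E[gain] = (34-5)×3/20 + (-5)×17/20
= 87/20 - 17/4 = 1/10

Expected net gain = $1/10 ≈ $0.10


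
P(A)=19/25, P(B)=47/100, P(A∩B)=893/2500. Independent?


P(A)×P(B) = 893/2500
P(A∩B) = 893/2500
Equal ✓ → Independent

Yes, independent


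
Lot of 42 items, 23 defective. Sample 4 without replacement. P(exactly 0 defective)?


Hypergeometric: C(23,0)×C(19,4)/C(42,4)
= 1×3876/111930 = 646/18655

P(X=0) = 646/18655 ≈ 3.46%


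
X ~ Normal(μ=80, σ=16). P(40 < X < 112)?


z₁=(40-80)/16=-2.5, z₂=(112-80)/16=2.0
P = Φ(2.0) - Φ(-2.5) = 0.977250 - 0.006210 = 0.971040 ≈ 0.9710

P(40 < X < 112) ≈ 0.9710


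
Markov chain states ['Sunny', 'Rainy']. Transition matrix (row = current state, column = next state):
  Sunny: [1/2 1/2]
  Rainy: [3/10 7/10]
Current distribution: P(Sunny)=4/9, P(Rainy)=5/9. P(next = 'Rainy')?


P(next=Rainy) = Σᵢ P(now=i)×P(i→Rainy)
= 4/9×1/2 + 5/9×7/10
= 2/9 + 7/18 = 11/18

P = 11/18 ≈ 0.6111


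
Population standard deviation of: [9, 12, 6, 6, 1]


Mean = 34/5
  (9-34/5)²=121/25
  (12-34/5)²=676/25
  (6-34/5)²=16/25
  (6-34/5)²=16/25
  (1-34/5)²=841/25
Σ(x-μ)² = 334/5
σ² = (334/5)/5 = 334/25

σ = √(334/25) ≈ 3.6551


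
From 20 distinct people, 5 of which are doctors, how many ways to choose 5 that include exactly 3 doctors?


Choose 3 of the 5 doctors and 2 of the other 15 people:
C(5,3)×C(15,2) = 10×105 = 1050

1050


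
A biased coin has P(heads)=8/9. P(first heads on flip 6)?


Geometric: P(X=6) = (1-p)^(k-1)×p = (1/9)^5×8/9 = 8/531441

P(X=6) = 8/531441 ≈ 0.00%


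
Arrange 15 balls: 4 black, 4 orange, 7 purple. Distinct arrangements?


15!/(4!×4!×7!) = 450450

450450


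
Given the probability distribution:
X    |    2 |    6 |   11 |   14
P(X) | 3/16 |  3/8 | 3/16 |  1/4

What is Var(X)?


E[X] = 131/16
E[X²] = 1375/16
Var(X) = E[X²] - (E[X])² = 1375/16 - 17161/256 = 4839/256

Var(X) = 4839/256 ≈ 18.9023


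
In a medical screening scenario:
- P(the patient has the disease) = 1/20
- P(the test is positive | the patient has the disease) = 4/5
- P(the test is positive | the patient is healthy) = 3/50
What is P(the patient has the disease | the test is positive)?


Using Bayes' theorem:
P(A|B) = P(B|A)·P(A) / P(B)

P(the test is positive) = 4/5 × 1/20 + 3/50 × 19/20
= 1/25 + 57/1000 = 97/1000

P(the patient has the disease|the test is positive) = (1/25) / (97/1000) = 40/97

P(the patient has the disease|the test is positive) = 40/97 ≈ 41.24%


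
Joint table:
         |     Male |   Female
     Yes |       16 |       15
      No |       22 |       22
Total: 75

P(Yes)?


P(Yes) = (16+15)/75 = 31/75

P(Yes) = 31/75 ≈ 41.33%


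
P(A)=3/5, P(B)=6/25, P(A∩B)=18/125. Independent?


P(A)×P(B) = 18/125
P(A∩B) = 18/125
Equal ✓ → Independent

Yes, independent


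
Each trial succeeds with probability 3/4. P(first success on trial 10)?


Geometric: P(X=10) = (1-p)^(k-1)×p = (1/4)^9×3/4 = 3/1048576

P(X=10) = 3/1048576 ≈ 0.00%


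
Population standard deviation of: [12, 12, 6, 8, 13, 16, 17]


Mean = 84/7 = 12
  (12-12)²=0
  (12-12)²=0
  (6-12)²=36
  (8-12)²=16
  (13-12)²=1
  (16-12)²=16
  (17-12)²=25
Σ(x-μ)² = 94
σ² = 94/7

σ = √(94/7) ≈ 3.6645


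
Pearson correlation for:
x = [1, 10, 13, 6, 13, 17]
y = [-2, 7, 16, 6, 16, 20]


n=6, Σx=60, Σy=63, Σxy=860, Σx²=764, Σy²=1001
r = (6×860 - 60×63)/√((6×764 - 60²)(6×1001 - 63²))
= 1380/√(984×2037) = 1380/√2004408 ≈ 1380/1415.7712 ≈ 0.9747

r ≈ 0.9747


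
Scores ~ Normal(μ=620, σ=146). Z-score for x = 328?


z = (x - μ)/σ = (328 - 620)/146 = -2.0

z = -2.0


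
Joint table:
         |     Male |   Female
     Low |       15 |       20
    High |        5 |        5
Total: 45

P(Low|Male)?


P(Low|Male) = 15/(15+5) = 15/20 = 3/4

P = 3/4 ≈ 75.00%


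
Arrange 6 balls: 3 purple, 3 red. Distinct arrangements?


6!/(3!×3!) = 20

20


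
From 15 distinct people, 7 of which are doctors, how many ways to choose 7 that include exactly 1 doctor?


Choose 1 of the 7 doctors and 6 of the other 8 people:
C(7,1)×C(8,6) = 7×28 = 196

196


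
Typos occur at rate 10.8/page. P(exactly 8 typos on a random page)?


Poisson(λ=10.8): P(X=8) = e^(-λ)×λ^k/k!
= e^(-10.8) × 10.8^8 / 8!
≈ 2.039950341e-05 × 185093021.028 / 40320 ≈ 0.093646

P(X=8) ≈ 0.093646 ≈ 9.36%


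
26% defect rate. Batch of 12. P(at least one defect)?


P(all good) = (37/50)^12 = 6582952005840035281/244140625000000000000
P(≥1 defect) = 237557672994159964719/244140625000000000000

P = 237557672994159964719/244140625000000000000 ≈ 97.30%


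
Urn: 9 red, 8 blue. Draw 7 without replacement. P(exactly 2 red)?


Hypergeometric: C(9,2)×C(8,5)/C(17,7)
= 36×56/19448 = 252/2431

P(X=2) = 252/2431 ≈ 10.37%


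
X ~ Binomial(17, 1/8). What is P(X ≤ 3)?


P(X ≤ 3) = Σ P(X=i) for i=0..3
P(X=0) = 232630513987207/2251799813685248
P(X=1) = 564959819683217/2251799813685248
P(X=2) = 80708545669031/281474976710656
P(X=3) = 57648961192165/281474976710656
Sum = 238056298569999/281474976710656

P(X ≤ 3) = 238056298569999/281474976710656 ≈ 84.57%


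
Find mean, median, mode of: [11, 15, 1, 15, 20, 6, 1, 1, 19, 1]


Sorted: [1, 1, 1, 1, 6, 11, 15, 15, 19, 20]
Mean = 90/10 = 9
Median = 17/2
Freq: {11: 1, 15: 2, 1: 4, 20: 1, 6: 1, 19: 1}
Mode: [1]

Mean=9, Median=17/2, Mode=1


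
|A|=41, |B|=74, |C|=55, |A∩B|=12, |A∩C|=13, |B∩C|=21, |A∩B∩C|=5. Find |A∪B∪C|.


|A∪B∪C| = 41+74+55-12-13-21+5 = 129

|A∪B∪C| = 129


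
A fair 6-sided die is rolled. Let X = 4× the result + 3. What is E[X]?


E[die] = (1+6)/2 = 7/2
E[X] = 4×7/2 + 3 = 17

E[X] = 17


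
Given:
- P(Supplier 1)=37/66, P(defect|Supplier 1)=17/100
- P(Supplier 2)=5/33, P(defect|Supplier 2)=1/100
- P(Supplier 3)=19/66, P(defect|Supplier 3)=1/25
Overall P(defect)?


P(B) = Σ P(B|Aᵢ)×P(Aᵢ)
  17/100×37/66 = 629/6600
  1/100×5/33 = 1/660
  1/25×19/66 = 19/1650
Sum = 13/120

P(defect) = 13/120 ≈ 10.83%


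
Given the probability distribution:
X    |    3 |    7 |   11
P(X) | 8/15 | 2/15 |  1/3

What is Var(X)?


E[X] = 31/5
E[X²] = 155/3
Var(X) = E[X²] - (E[X])² = 155/3 - 961/25 = 992/75

Var(X) = 992/75 ≈ 13.2267


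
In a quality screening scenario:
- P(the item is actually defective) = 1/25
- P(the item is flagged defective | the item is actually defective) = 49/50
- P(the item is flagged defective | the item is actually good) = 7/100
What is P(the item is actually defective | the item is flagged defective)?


Using Bayes' theorem:
P(A|B) = P(B|A)·P(A) / P(B)

P(the item is flagged defective) = 49/50 × 1/25 + 7/100 × 24/25
= 49/1250 + 42/625 = 133/1250

P(the item is actually defective|the item is flagged defective) = (49/1250) / (133/1250) = 7/19

P(the item is actually defective|the item is flagged defective) = 7/19 ≈ 36.84%


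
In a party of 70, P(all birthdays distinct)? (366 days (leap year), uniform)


P(all different) = Π(366-i)/366 for i=0..69
= (366/366)×(365/366)×...×(297/366)
= 0.000858

P ≈ 0.0009 ≈ 0.09%


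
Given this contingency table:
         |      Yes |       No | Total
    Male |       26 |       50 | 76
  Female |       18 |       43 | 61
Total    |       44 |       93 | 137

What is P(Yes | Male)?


P(Yes | Male) = 26/(26+50) = 26/76 = 13/38

P(Yes|Male) = 13/38 ≈ 34.21%


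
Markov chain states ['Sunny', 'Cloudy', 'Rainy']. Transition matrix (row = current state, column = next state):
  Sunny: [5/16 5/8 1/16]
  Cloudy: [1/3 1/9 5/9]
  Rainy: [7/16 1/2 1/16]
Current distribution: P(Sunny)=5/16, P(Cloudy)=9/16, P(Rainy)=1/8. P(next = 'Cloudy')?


P(next=Cloudy) = Σᵢ P(now=i)×P(i→Cloudy)
= 5/16×5/8 + 9/16×1/9 + 1/8×1/2
= 25/128 + 1/16 + 1/16 = 41/128

P = 41/128 ≈ 0.3203


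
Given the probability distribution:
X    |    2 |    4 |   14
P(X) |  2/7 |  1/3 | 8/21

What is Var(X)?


E[X] = 152/21
E[X²] = 568/7
Var(X) = E[X²] - (E[X])² = 568/7 - 23104/441 = 12680/441

Var(X) = 12680/441 ≈ 28.7528


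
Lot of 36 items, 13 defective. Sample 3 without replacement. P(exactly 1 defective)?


Hypergeometric: C(13,1)×C(23,2)/C(36,3)
= 13×253/7140 = 3289/7140

P(X=1) = 3289/7140 ≈ 46.06%


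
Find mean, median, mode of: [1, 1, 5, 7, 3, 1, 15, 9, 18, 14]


Sorted: [1, 1, 1, 3, 5, 7, 9, 14, 15, 18]
Mean = 74/10 = 37/5
Median = 6
Freq: {1: 3, 5: 1, 7: 1, 3: 1, 15: 1, 9: 1, 18: 1, 14: 1}
Mode: [1]

Mean=37/5, Median=6, Mode=1


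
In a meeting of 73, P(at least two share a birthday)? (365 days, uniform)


P(all different) = Π(365-i)/365 for i=0..72
= 0.000439
P(match) = 1 - 0.000439 = 0.999561

P ≈ 0.9996 ≈ 99.96%


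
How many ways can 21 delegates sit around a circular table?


Circular arrangements of 21 distinct objects: fix one position to break rotational symmetry.
(n-1)! = 20! = 2432902008176640000

2432902008176640000


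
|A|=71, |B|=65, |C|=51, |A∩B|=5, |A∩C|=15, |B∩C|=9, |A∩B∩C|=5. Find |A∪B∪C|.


|A∪B∪C| = 71+65+51-5-15-9+5 = 163

|A∪B∪C| = 163


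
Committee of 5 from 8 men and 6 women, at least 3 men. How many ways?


Count by #men:
  3M,2W: C(8,3)×C(6,2)=840
  4M,1W: C(8,4)×C(6,1)=420
  5M,0W: C(8,5)×C(6,0)=56
Total = 1316

1316


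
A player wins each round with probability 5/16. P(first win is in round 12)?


Geometric: P(X=12) = (1-p)^(k-1)×p = (11/16)^11×5/16 = 1426558353055/281474976710656

P(X=12) = 1426558353055/281474976710656 ≈ 0.51%


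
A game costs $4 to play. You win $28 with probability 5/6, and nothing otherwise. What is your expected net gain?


E[gain] = (28-4)×5/6 + (-4)×1/6
= 20 - 2/3 = 58/3

Expected net gain = $58/3 ≈ $19.33


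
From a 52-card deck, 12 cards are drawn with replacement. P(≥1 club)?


P(not a club) = 39/52 = 3/4
P(none in 12 draws) = (3/4)^12 = 531441/16777216
P(≥1 club) = 1 - 531441/16777216 = 16245775/16777216

P = 16245775/16777216 ≈ 96.83%


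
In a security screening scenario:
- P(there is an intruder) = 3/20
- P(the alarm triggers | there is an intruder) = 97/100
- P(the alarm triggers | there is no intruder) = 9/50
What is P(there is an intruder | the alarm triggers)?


Using Bayes' theorem:
P(A|B) = P(B|A)·P(A) / P(B)

P(the alarm triggers) = 97/100 × 3/20 + 9/50 × 17/20
= 291/2000 + 153/1000 = 597/2000

P(there is an intruder|the alarm triggers) = (291/2000) / (597/2000) = 97/199

P(there is an intruder|the alarm triggers) = 97/199 ≈ 48.74%


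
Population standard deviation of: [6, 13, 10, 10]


Mean = 39/4
  (6-39/4)²=225/16
  (13-39/4)²=169/16
  (10-39/4)²=1/16
  (10-39/4)²=1/16
Σ(x-μ)² = 99/4
σ² = (99/4)/4 = 99/16

σ = √(99/16) ≈ 2.4875


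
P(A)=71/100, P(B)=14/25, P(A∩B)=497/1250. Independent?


P(A)×P(B) = 497/1250
P(A∩B) = 497/1250
Equal ✓ → Independent

Yes, independent


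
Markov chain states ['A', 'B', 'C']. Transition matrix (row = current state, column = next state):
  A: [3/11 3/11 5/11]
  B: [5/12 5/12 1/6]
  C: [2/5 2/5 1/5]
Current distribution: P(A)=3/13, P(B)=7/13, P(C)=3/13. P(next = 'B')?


P(next=B) = Σᵢ P(now=i)×P(i→B)
= 3/13×3/11 + 7/13×5/12 + 3/13×2/5
= 9/143 + 35/156 + 6/65 = 3257/8580

P = 3257/8580 ≈ 0.3796


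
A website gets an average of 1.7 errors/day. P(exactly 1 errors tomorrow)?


Poisson(λ=1.7): P(X=1) = e^(-λ)×λ^k/k!
= e^(-1.7) × 1.7^1 / 1!
≈ 0.1826835241 × 1.7 / 1 ≈ 0.310562

P(X=1) ≈ 0.310562 ≈ 31.06%


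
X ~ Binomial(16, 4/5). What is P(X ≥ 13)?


P(X ≥ 13) = Σ P(X=i) for i=13..16
P(X=13) = 7516192768/30517578125
P(X=14) = 6442450944/30517578125
P(X=15) = 17179869184/152587890625
P(X=16) = 4294967296/152587890625
Sum = 18253611008/30517578125

P(X ≥ 13) = 18253611008/30517578125 ≈ 59.81%


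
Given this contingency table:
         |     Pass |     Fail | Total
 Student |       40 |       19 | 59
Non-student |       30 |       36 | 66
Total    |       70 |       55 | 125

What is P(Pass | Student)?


P(Pass | Student) = 40/(40+19) = 40/59

P(Pass|Student) = 40/59 ≈ 67.80%


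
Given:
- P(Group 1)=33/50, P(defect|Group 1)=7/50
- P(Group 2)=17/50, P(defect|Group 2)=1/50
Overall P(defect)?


P(B) = Σ P(B|Aᵢ)×P(Aᵢ)
  7/50×33/50 = 231/2500
  1/50×17/50 = 17/2500
Sum = 62/625

P(defect) = 62/625 ≈ 9.92%


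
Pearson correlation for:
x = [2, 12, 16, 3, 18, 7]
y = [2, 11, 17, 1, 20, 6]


n=6, Σx=58, Σy=57, Σxy=813, Σx²=786, Σy²=851
r = (6×813 - 58×57)/√((6×786 - 58²)(6×851 - 57²))
= 1572/√(1352×1857) = 1572/√2510664 ≈ 1572/1584.5075 ≈ 0.9921

r ≈ 0.9921


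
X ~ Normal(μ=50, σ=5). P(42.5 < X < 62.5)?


z₁=(42.5-50)/5=-1.5, z₂=(62.5-50)/5=2.5
P = Φ(2.5) - Φ(-1.5) = 0.993790 - 0.066807 = 0.926983 ≈ 0.9270

P(42.5 < X < 62.5) ≈ 0.9270


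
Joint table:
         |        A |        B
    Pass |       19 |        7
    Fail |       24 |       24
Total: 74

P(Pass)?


P(Pass) = (19+7)/74 = 26/74 = 13/37

P(Pass) = 13/37 ≈ 35.14%


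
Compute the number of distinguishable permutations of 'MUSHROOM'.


Letters: 8, freq: {'M': 2, 'U': 1, 'S': 1, 'H': 1, 'R': 1, 'O': 2}
8!/(2!×1!×1!×1!×1!×2!) = 40320/4 = 10080

10080


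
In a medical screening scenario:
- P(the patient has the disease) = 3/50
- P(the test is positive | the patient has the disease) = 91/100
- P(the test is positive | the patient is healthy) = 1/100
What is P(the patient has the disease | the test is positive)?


Using Bayes' theorem:
P(A|B) = P(B|A)·P(A) / P(B)

P(the test is positive) = 91/100 × 3/50 + 1/100 × 47/50
= 273/5000 + 47/5000 = 8/125

P(the patient has the disease|the test is positive) = (273/5000) / (8/125) = 273/320

P(the patient has the disease|the test is positive) = 273/320 ≈ 85.31%


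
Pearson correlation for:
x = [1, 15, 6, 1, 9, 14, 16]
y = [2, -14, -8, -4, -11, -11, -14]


n=7, Σx=62, Σy=-60, Σxy=-737, Σx²=796, Σy²=718
r = (7×(-737) - 62×(-60))/√((7×796 - 62²)(7×718 - (-60)²))
= -1439/√(1728×1426) = -1439/√2464128 ≈ -1439/1569.7541 ≈ -0.9167

r ≈ -0.9167


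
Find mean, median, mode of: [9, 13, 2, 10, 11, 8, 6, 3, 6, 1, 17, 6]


Sorted: [1, 2, 3, 6, 6, 6, 8, 9, 10, 11, 13, 17]
Mean = 92/12 = 23/3
Median = 7
Freq: {9: 1, 13: 1, 2: 1, 10: 1, 11: 1, 8: 1, 6: 3, 3: 1, 1: 1, 17: 1}
Mode: [6]

Mean=23/3, Median=7, Mode=6


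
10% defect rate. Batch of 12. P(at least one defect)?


P(all good) = (9/10)^12 = 282429536481/1000000000000
P(≥1 defect) = 717570463519/1000000000000

P = 717570463519/1000000000000 ≈ 71.76%


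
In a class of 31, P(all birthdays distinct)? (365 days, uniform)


P(all different) = Π(365-i)/365 for i=0..30
= (365/365)×(364/365)×...×(335/365)
= 0.269545

P ≈ 0.2695 ≈ 26.95%


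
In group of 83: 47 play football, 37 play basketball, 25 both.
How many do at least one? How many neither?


|A∪B| = 47+37-25 = 59
Neither = 83-59 = 24

At least one: 59; Neither: 24


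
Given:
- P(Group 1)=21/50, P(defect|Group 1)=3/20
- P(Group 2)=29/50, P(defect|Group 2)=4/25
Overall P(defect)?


P(B) = Σ P(B|Aᵢ)×P(Aᵢ)
  3/20×21/50 = 63/1000
  4/25×29/50 = 58/625
Sum = 779/5000

P(defect) = 779/5000 ≈ 15.58%


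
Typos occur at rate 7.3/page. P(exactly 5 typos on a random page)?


Poisson(λ=7.3): P(X=5) = e^(-λ)×λ^k/k!
= e^(-7.3) × 7.3^5 / 5!
≈ 0.0006755387752 × 20730.71593 / 120 ≈ 0.116703

P(X=5) ≈ 0.116703 ≈ 11.67%


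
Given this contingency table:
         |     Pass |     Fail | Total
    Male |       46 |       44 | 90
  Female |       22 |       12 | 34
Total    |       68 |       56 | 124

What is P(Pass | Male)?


P(Pass | Male) = 46/(46+44) = 46/90 = 23/45

P(Pass|Male) = 23/45 ≈ 51.11%


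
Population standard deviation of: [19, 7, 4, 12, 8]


Mean = 50/5 = 10
  (19-10)²=81
  (7-10)²=9
  (4-10)²=36
  (12-10)²=4
  (8-10)²=4
Σ(x-μ)² = 134
σ² = 134/5

σ = √(134/5) ≈ 5.1769


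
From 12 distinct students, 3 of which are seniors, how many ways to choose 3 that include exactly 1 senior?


Choose 1 of the 3 seniors and 2 of the other 9 students:
C(3,1)×C(9,2) = 3×36 = 108

108


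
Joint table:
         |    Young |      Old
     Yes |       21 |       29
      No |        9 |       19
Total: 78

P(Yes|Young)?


P(Yes|Young) = 21/(21+9) = 21/30 = 7/10

P = 7/10 ≈ 70.00%


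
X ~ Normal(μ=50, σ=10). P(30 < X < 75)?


z₁=(30-50)/10=-2.0, z₂=(75-50)/10=2.5
P = Φ(2.5) - Φ(-2.0) = 0.993790 - 0.022750 = 0.971040 ≈ 0.9710

P(30 < X < 75) ≈ 0.9710


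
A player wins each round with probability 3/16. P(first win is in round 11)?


Geometric: P(X=11) = (1-p)^(k-1)×p = (13/16)^10×3/16 = 413575475547/17592186044416

P(X=11) = 413575475547/17592186044416 ≈ 2.35%


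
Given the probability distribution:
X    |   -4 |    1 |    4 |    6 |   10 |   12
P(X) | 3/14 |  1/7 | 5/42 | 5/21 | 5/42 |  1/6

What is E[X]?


E[X] = Σ x·P(X=x)
= (-4)×(3/14) + (1)×(1/7) + (4)×(5/42) + (6)×(5/21) + (10)×(5/42) + (12)×(1/6)
= 92/21

E[X] = 92/21


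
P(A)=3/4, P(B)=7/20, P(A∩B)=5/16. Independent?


P(A)×P(B) = 21/80
P(A∩B) = 5/16
Not equal → NOT independent

No, not independent


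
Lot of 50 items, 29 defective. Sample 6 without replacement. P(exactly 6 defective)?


Hypergeometric: C(29,6)×C(21,0)/C(50,6)
= 475020×1/15890700 = 1131/37835

P(X=6) = 1131/37835 ≈ 2.99%


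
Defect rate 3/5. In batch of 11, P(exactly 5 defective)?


Binomial: P(X=5) = C(11,5)×p^5×(1-p)^6
= 462 × 243/3125 × 64/15625 = 7185024/48828125

P(X=5) = 7185024/48828125 ≈ 14.71%


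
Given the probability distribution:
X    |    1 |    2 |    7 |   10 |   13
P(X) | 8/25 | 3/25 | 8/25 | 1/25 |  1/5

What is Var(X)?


E[X] = 29/5
E[X²] = 1357/25
Var(X) = E[X²] - (E[X])² = 1357/25 - 841/25 = 516/25

Var(X) = 516/25 ≈ 20.6400


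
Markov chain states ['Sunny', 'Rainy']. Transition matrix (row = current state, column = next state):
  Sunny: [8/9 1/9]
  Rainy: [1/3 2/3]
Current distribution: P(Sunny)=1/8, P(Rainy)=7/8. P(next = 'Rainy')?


P(next=Rainy) = Σᵢ P(now=i)×P(i→Rainy)
= 1/8×1/9 + 7/8×2/3
= 1/72 + 7/12 = 43/72

P = 43/72 ≈ 0.5972


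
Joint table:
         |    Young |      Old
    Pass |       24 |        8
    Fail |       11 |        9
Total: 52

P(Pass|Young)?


P(Pass|Young) = 24/(24+11) = 24/35

P = 24/35 ≈ 68.57%


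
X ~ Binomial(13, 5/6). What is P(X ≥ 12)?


P(X ≥ 12) = Σ P(X=i) for i=12..13
P(X=12) = 3173828125/13060694016
P(X=13) = 1220703125/13060694016
Sum = 244140625/725594112

P(X ≥ 12) = 244140625/725594112 ≈ 33.65%


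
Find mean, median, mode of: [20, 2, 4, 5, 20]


Sorted: [2, 4, 5, 20, 20]
Mean = 51/5
Median = 5
Freq: {20: 2, 2: 1, 4: 1, 5: 1}
Mode: [20]

Mean=51/5, Median=5, Mode=20


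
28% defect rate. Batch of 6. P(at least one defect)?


P(all good) = (18/25)^6 = 34012224/244140625
P(≥1 defect) = 210128401/244140625

P = 210128401/244140625 ≈ 86.07%


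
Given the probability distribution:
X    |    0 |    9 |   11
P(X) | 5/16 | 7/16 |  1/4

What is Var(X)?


E[X] = 107/16
E[X²] = 1051/16
Var(X) = E[X²] - (E[X])² = 1051/16 - 11449/256 = 5367/256

Var(X) = 5367/256 ≈ 20.9648


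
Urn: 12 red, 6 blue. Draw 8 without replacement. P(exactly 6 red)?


Hypergeometric: C(12,6)×C(6,2)/C(18,8)
= 924×15/43758 = 70/221

P(X=6) = 70/221 ≈ 31.67%


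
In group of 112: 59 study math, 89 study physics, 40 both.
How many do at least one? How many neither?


|A∪B| = 59+89-40 = 108
Neither = 112-108 = 4

At least one: 108; Neither: 4


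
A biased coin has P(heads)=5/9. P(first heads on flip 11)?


Geometric: P(X=11) = (1-p)^(k-1)×p = (4/9)^10×5/9 = 5242880/31381059609

P(X=11) = 5242880/31381059609 ≈ 0.02%


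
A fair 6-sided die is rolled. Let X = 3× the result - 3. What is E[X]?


E[die] = (1+6)/2 = 7/2
E[X] = 3×7/2 - 3 = 15/2

E[X] = 15/2


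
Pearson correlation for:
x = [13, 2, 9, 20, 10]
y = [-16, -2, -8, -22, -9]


n=5, Σx=54, Σy=-57, Σxy=-814, Σx²=754, Σy²=889
r = (5×(-814) - 54×(-57))/√((5×754 - 54²)(5×889 - (-57)²))
= -992/√(854×1196) = -992/√1021384 ≈ -992/1010.6354 ≈ -0.9816

r ≈ -0.9816


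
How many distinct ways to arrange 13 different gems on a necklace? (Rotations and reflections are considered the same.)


Free circular arrangements: rotations and reflections both identified.
(n-1)!/2 = 12!/2 = 479001600/2 = 239500800

239500800


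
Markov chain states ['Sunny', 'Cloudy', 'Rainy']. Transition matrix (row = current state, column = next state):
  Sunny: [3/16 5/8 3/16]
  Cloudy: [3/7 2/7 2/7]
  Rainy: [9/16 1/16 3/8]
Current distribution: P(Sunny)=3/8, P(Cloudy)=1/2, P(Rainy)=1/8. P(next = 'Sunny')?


P(next=Sunny) = Σᵢ P(now=i)×P(i→Sunny)
= 3/8×3/16 + 1/2×3/7 + 1/8×9/16
= 9/128 + 3/14 + 9/128 = 159/448

P = 159/448 ≈ 0.3549


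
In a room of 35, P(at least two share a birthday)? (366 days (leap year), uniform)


P(all different) = Π(366-i)/366 for i=0..34
= 0.186502
P(match) = 1 - 0.186502 = 0.813498

P ≈ 0.8135 ≈ 81.35%


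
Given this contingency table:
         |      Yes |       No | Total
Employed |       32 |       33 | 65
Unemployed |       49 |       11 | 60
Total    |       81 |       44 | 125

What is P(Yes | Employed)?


P(Yes | Employed) = 32/(32+33) = 32/65

P(Yes|Employed) = 32/65 ≈ 49.23%


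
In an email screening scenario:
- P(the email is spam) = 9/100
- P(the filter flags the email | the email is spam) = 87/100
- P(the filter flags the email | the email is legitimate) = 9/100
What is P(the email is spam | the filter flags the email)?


Using Bayes' theorem:
P(A|B) = P(B|A)·P(A) / P(B)

P(the filter flags the email) = 87/100 × 9/100 + 9/100 × 91/100
= 783/10000 + 819/10000 = 801/5000

P(the email is spam|the filter flags the email) = (783/10000) / (801/5000) = 87/178

P(the email is spam|the filter flags the email) = 87/178 ≈ 48.88%


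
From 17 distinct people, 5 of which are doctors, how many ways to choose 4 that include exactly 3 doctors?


Choose 3 of the 5 doctors and 1 of the other 12 people:
C(5,3)×C(12,1) = 10×12 = 120

120


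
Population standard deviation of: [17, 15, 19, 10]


Mean = 61/4
  (17-61/4)²=49/16
  (15-61/4)²=1/16
  (19-61/4)²=225/16
  (10-61/4)²=441/16
Σ(x-μ)² = 179/4
σ² = (179/4)/4 = 179/16

σ = √(179/16) ≈ 3.3448


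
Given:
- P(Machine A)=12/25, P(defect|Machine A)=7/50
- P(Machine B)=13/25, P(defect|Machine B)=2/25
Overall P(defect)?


P(B) = Σ P(B|Aᵢ)×P(Aᵢ)
  7/50×12/25 = 42/625
  2/25×13/25 = 26/625
Sum = 68/625

P(defect) = 68/625 ≈ 10.88%


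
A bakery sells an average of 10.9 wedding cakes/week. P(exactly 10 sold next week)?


Poisson(λ=10.9): P(X=10) = e^(-λ)×λ^k/k!
= e^(-10.9) × 10.9^10 / 10!
≈ 1.8458234e-05 × 23673636745.9 / 3628800 ≈ 0.120418

P(X=10) ≈ 0.120418 ≈ 12.04%


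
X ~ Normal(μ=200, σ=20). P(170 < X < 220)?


z₁=(170-200)/20=-1.5, z₂=(220-200)/20=1.0
P = Φ(1.0) - Φ(-1.5) = 0.841345 - 0.066807 = 0.774538 ≈ 0.7745

P(170 < X < 220) ≈ 0.7745


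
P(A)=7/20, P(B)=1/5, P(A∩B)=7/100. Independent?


P(A)×P(B) = 7/100
P(A∩B) = 7/100
Equal ✓ → Independent

Yes, independent


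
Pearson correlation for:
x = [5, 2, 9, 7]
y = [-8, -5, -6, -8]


n=4, Σx=23, Σy=-27, Σxy=-160, Σx²=159, Σy²=189
r = (4×(-160) - 23×(-27))/√((4×159 - 23²)(4×189 - (-27)²))
= -19/√(107×27) = -19/√2889 ≈ -19/53.7494 ≈ -0.3535

r ≈ -0.3535


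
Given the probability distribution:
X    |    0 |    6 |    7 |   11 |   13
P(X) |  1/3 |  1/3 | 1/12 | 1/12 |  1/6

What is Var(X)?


E[X] = 17/3
E[X²] = 163/3
Var(X) = E[X²] - (E[X])² = 163/3 - 289/9 = 200/9

Var(X) = 200/9 ≈ 22.2222


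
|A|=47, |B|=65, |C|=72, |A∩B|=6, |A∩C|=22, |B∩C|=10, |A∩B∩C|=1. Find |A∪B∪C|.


|A∪B∪C| = 47+65+72-6-22-10+1 = 147

|A∪B∪C| = 147


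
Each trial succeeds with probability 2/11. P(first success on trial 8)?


Geometric: P(X=8) = (1-p)^(k-1)×p = (9/11)^7×2/11 = 9565938/214358881

P(X=8) = 9565938/214358881 ≈ 4.46%


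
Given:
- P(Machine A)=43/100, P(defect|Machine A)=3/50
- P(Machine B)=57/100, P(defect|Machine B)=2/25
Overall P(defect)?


P(B) = Σ P(B|Aᵢ)×P(Aᵢ)
  3/50×43/100 = 129/5000
  2/25×57/100 = 57/1250
Sum = 357/5000

P(defect) = 357/5000 ≈ 7.14%


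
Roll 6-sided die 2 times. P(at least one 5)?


P(no 5)^2 = (5/6)^2 = 25/36
P(≥1) = 1 - 25/36 = 11/36

P = 11/36 ≈ 30.56%


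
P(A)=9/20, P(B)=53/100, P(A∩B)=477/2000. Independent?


P(A)×P(B) = 477/2000
P(A∩B) = 477/2000
Equal ✓ → Independent

Yes, independent


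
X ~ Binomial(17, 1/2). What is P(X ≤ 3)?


P(X ≤ 3) = Σ P(X=i) for i=0..3
P(X=0) = 1/131072
P(X=1) = 17/131072
P(X=2) = 17/16384
P(X=3) = 85/16384
Sum = 417/65536

P(X ≤ 3) = 417/65536 ≈ 0.64%


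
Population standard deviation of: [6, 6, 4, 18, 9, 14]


Mean = 57/6 = 19/2
  (6-19/2)²=49/4
  (6-19/2)²=49/4
  (4-19/2)²=121/4
  (18-19/2)²=289/4
  (9-19/2)²=1/4
  (14-19/2)²=81/4
Σ(x-μ)² = 295/2
σ² = (295/2)/6 = 295/12

σ = √(295/12) ≈ 4.9582


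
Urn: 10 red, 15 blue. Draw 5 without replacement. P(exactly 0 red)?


Hypergeometric: C(10,0)×C(15,5)/C(25,5)
= 1×3003/53130 = 13/230

P(X=0) = 13/230 ≈ 5.65%


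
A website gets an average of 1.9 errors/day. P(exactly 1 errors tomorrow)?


Poisson(λ=1.9): P(X=1) = e^(-λ)×λ^k/k!
= e^(-1.9) × 1.9^1 / 1!
≈ 0.1495686192 × 1.9 / 1 ≈ 0.284180

P(X=1) ≈ 0.284180 ≈ 28.42%


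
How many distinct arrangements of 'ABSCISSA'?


Letters: 8, freq: {'A': 2, 'B': 1, 'S': 3, 'C': 1, 'I': 1}
8!/(2!×1!×3!×1!×1!) = 40320/12 = 3360

3360


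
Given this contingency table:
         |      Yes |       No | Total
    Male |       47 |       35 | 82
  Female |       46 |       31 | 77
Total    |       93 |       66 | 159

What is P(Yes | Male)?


P(Yes | Male) = 47/(47+35) = 47/82

P(Yes|Male) = 47/82 ≈ 57.32%


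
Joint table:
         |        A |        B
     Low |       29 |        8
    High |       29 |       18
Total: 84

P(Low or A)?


P(Low∨A) = P(Low) + P(A) - P(Low∧A)
= (37 + 58 - 29)/84 = 66/84 = 11/14

P = 11/14 ≈ 78.57%


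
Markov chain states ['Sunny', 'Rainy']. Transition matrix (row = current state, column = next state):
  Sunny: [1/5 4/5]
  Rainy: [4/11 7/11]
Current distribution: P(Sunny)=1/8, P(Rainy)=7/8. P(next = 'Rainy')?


P(next=Rainy) = Σᵢ P(now=i)×P(i→Rainy)
= 1/8×4/5 + 7/8×7/11
= 1/10 + 49/88 = 289/440

P = 289/440 ≈ 0.6568


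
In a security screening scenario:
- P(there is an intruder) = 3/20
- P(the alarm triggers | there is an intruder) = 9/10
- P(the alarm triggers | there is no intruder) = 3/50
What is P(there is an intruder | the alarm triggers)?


Using Bayes' theorem:
P(A|B) = P(B|A)·P(A) / P(B)

P(the alarm triggers) = 9/10 × 3/20 + 3/50 × 17/20
= 27/200 + 51/1000 = 93/500

P(there is an intruder|the alarm triggers) = (27/200) / (93/500) = 45/62

P(there is an intruder|the alarm triggers) = 45/62 ≈ 72.58%


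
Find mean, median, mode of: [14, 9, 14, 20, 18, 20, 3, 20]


Sorted: [3, 9, 14, 14, 18, 20, 20, 20]
Mean = 118/8 = 59/4
Median = 16
Freq: {14: 2, 9: 1, 20: 3, 18: 1, 3: 1}
Mode: [20]

Mean=59/4, Median=16, Mode=20


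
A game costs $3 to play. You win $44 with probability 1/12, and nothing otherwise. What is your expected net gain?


E[gain] = (44-3)×1/12 + (-3)×11/12
= 41/12 - 11/4 = 2/3

Expected net gain = $2/3 ≈ $0.67


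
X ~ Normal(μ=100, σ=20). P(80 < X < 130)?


z₁=(80-100)/20=-1.0, z₂=(130-100)/20=1.5
P = Φ(1.5) - Φ(-1.0) = 0.933193 - 0.158655 = 0.774538 ≈ 0.7745

P(80 < X < 130) ≈ 0.7745


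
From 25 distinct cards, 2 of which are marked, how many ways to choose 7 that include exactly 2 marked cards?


Choose 2 of the 2 marked cards and 5 of the other 23 cards:
C(2,2)×C(23,5) = 1×33649 = 33649

33649


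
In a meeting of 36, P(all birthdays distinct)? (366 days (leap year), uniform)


P(all different) = Π(366-i)/366 for i=0..35
= (366/366)×(365/366)×...×(331/366)
= 0.168667

P ≈ 0.1687 ≈ 16.87%


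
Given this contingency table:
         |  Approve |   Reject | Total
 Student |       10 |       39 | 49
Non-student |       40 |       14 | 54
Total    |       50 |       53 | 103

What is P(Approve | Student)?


P(Approve | Student) = 10/(10+39) = 10/49

P(Approve|Student) = 10/49 ≈ 20.41%


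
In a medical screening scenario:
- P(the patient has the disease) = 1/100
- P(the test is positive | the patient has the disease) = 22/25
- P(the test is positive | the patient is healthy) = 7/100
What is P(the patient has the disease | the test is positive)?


Using Bayes' theorem:
P(A|B) = P(B|A)·P(A) / P(B)

P(the test is positive) = 22/25 × 1/100 + 7/100 × 99/100
= 11/1250 + 693/10000 = 781/10000

P(the patient has the disease|the test is positive) = (11/1250) / (781/10000) = 8/71

P(the patient has the disease|the test is positive) = 8/71 ≈ 11.27%


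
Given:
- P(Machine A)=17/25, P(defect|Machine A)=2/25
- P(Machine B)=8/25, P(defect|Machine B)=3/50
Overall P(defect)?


P(B) = Σ P(B|Aᵢ)×P(Aᵢ)
  2/25×17/25 = 34/625
  3/50×8/25 = 12/625
Sum = 46/625

P(defect) = 46/625 ≈ 7.36%


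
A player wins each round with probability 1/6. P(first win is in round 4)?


Geometric: P(X=4) = (1-p)^(k-1)×p = (5/6)^3×1/6 = 125/1296

P(X=4) = 125/1296 ≈ 9.65%


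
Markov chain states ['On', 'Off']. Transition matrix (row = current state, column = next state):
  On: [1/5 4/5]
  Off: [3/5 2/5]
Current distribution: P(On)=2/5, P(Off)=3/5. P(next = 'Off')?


P(next=Off) = Σᵢ P(now=i)×P(i→Off)
= 2/5×4/5 + 3/5×2/5
= 8/25 + 6/25 = 14/25

P = 14/25 ≈ 0.5600


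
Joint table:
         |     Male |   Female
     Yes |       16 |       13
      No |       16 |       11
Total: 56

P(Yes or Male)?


P(Yes∨Male) = P(Yes) + P(Male) - P(Yes∧Male)
= (29 + 32 - 16)/56 = 45/56

P = 45/56 ≈ 80.36%


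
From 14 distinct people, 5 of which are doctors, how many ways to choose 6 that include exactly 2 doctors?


Choose 2 of the 5 doctors and 4 of the other 9 people:
C(5,2)×C(9,4) = 10×126 = 1260

1260


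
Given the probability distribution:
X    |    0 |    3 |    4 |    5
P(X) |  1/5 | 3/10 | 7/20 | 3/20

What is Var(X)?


E[X] = 61/20
E[X²] = 241/20
Var(X) = E[X²] - (E[X])² = 241/20 - 3721/400 = 1099/400

Var(X) = 1099/400 ≈ 2.7475


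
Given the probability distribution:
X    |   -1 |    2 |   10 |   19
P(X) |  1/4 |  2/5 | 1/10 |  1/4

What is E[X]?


E[X] = Σ x·P(X=x)
= (-1)×(1/4) + (2)×(2/5) + (10)×(1/10) + (19)×(1/4)
= 63/10

E[X] = 63/10


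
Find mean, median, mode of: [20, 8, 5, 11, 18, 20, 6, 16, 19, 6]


Sorted: [5, 6, 6, 8, 11, 16, 18, 19, 20, 20]
Mean = 129/10
Median = 27/2
Freq: {20: 2, 8: 1, 5: 1, 11: 1, 18: 1, 6: 2, 16: 1, 19: 1}
Mode: [6, 20]

Mean=129/10, Median=27/2, Mode=[6, 20]


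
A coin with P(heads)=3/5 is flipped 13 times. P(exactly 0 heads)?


Binomial: P(X=0) = C(13,0)×p^0×(1-p)^13
= 1 × 1 × 8192/1220703125 = 8192/1220703125

P(X=0) = 8192/1220703125 ≈ 0.00%


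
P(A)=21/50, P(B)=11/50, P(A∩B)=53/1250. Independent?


P(A)×P(B) = 231/2500
P(A∩B) = 53/1250
Not equal → NOT independent

No, not independent


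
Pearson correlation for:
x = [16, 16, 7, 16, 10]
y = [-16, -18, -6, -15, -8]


n=5, Σx=65, Σy=-63, Σxy=-906, Σx²=917, Σy²=905
r = (5×(-906) - 65×(-63))/√((5×917 - 65²)(5×905 - (-63)²))
= -435/√(360×556) = -435/√200160 ≈ -435/447.3924 ≈ -0.9723

r ≈ -0.9723
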